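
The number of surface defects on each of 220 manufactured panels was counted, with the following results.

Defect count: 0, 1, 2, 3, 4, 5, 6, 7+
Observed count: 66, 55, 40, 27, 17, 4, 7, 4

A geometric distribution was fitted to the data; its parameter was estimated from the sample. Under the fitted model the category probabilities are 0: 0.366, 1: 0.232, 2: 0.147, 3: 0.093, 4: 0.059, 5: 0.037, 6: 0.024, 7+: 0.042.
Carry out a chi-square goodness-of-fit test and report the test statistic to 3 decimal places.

Expected counts E_i = n·p_i: 220×0.366 = 80.52, 220×0.232 = 51.04, 220×0.147 = 32.34, 220×0.093 = 20.46, 220×0.059 = 12.98, 220×0.037 = 8.14, 220×0.024 = 5.28, 220×0.042 = 9.24.
cat         O        E   (O−E)²/E
0          66    80.52     2.6184
1          55    51.04     0.3072
2          40    32.34     1.8143
3          27    20.46     2.0905
4          17    12.98     1.2450
5           4     8.14     2.1056
6           7     5.28     0.5603
7+          4     9.24     2.9716
Sum = 13.713

13.713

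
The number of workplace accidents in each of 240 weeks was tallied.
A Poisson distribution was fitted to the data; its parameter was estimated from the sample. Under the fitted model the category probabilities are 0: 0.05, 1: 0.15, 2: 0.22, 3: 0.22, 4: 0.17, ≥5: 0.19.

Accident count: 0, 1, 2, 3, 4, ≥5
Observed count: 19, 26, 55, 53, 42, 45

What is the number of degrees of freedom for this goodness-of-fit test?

4

There are k = 6 categories and 1 parameter estimated from the data, so df = 6 − 1 − 1 = 4.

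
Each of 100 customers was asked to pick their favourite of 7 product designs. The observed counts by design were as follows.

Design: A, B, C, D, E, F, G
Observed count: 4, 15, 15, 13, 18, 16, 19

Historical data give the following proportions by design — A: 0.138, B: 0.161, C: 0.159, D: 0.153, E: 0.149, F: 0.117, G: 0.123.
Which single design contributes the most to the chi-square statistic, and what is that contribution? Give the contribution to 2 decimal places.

A, 6.96

Expected counts E_i = n·p_i: 100×0.138 = 13.8, 100×0.161 = 16.1, 100×0.159 = 15.9, 100×0.153 = 15.3, 100×0.149 = 14.9, 100×0.117 = 11.7, 100×0.123 = 12.3.
χ² = (4−13.8)²/13.8 + (15−16.1)²/16.1 + (15−15.9)²/15.9 + (13−15.3)²/15.3 + (18−14.9)²/14.9 + (16−11.7)²/11.7 + (19−12.3)²/12.3
   = 6.959 + 0.075 + 0.051 + 0.346 + 0.645 + 1.580 + 3.650
The largest term is for A: 6.96.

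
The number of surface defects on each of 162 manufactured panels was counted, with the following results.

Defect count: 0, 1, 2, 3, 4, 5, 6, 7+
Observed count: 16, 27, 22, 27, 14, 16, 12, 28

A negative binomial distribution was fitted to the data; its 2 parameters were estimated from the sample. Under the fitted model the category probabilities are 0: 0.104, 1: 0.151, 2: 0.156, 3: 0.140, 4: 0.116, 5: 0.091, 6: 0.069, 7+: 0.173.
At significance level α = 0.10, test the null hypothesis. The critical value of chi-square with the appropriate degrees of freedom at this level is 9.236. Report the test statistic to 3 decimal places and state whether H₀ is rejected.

2.942; do not reject

Expected counts E_i = n·p_i: 162×0.104 = 16.848, 162×0.151 = 24.462, 162×0.156 = 25.272, 162×0.140 = 22.68, 162×0.116 = 18.792, 162×0.091 = 14.742, 162×0.069 = 11.178, 162×0.173 = 28.026.
0: (16 − 16.848)²/16.848 = 0.719104/16.848 = 0.0427
1: (27 − 24.462)²/24.462 = 6.441444/24.462 = 0.2633
2: (22 − 25.272)²/25.272 = 10.705984/25.272 = 0.4236
3: (27 − 22.68)²/22.68 = 18.6624/22.68 = 0.8229
4: (14 − 18.792)²/18.792 = 22.963264/18.792 = 1.2220
5: (16 − 14.742)²/14.742 = 1.582564/14.742 = 0.1074
6: (12 − 11.178)²/11.178 = 0.675684/11.178 = 0.0604
7+: (28 − 28.026)²/28.026 = 0.000676/28.026 = 0.0000
Sum = 2.942
df = 5. Since 2.942 < 9.236, we do not reject H₀.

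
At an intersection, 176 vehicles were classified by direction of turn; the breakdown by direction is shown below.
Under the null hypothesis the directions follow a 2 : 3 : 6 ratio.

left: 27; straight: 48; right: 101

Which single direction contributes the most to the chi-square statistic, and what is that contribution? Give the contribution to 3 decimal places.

Ratio total = 11. Expected counts: 176×2/11 = 32, 176×3/11 = 48, 176×6/11 = 96.
χ² = (27−32)²/32 + (48−48)²/48 + (101−96)²/96
   = 0.7813 + 0.0000 + 0.2604
The largest term is for left: 0.781.

left, 0.781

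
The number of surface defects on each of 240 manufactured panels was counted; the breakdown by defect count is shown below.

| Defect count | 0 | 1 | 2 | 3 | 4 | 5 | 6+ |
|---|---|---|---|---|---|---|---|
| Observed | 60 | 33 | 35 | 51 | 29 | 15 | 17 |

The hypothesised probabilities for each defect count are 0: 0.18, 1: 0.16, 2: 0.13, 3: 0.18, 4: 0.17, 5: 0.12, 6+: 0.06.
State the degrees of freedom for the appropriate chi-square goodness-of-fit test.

6

There are k = 7 categories and no parameters were estimated from the data, so df = 7 − 1 = 6.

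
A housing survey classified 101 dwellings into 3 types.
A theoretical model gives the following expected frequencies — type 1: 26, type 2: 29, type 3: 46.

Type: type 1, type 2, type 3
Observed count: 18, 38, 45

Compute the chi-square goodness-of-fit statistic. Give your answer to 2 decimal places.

cat         O        E   (O−E)²/E
type 1     18       26      2.462
type 2     38       29      2.793
type 3     45       46      0.022
Sum = 5.28

5.28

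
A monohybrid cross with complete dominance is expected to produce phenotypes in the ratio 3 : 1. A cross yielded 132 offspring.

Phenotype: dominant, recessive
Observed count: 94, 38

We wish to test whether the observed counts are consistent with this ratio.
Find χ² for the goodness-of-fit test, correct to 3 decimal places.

1.010

Ratio total = 4. Expected counts: 132×3/4 = 99, 132×1/4 = 33.
χ² = (94−99)²/99 + (38−33)²/33
   = 0.2525 + 0.7576
Sum = 1.010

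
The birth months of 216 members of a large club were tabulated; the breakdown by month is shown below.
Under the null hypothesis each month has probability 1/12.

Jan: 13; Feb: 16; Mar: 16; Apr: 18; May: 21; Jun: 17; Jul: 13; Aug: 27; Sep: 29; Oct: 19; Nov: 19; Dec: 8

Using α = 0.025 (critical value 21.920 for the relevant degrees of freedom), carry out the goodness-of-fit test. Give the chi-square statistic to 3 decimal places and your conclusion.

Under H₀ each category has probability 1/12, so each expected count is 216/12 = 18.
cat         O        E   (O−E)²/E
Jan        13       18     1.3889
Feb        16       18     0.2222
Mar        16       18     0.2222
Apr        18       18     0.0000
May        21       18     0.5000
Jun        17       18     0.0556
Jul        13       18     1.3889
Aug        27       18     4.5000
Sep        29       18     6.7222
Oct        19       18     0.0556
Nov        19       18     0.0556
Dec         8       18     5.5556
Sum = 20.667
df = 11. Since 20.667 < 21.920, we do not reject H₀.

20.667; do not reject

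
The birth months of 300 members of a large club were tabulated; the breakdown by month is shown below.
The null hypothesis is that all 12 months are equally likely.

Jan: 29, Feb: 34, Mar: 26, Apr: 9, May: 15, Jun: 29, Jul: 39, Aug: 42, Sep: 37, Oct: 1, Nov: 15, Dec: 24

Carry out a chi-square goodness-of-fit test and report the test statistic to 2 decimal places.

Expected count for each of the 12 categories: 300/12 = 25.
χ² = (29−25)²/25 + (34−25)²/25 + (26−25)²/25 + (9−25)²/25 + (15−25)²/25 + (29−25)²/25 + (39−25)²/25 + (42−25)²/25 + (37−25)²/25 + (1−25)²/25 + (15−25)²/25 + (24−25)²/25
   = 0.640 + 3.240 + 0.040 + 10.240 + 4.000 + 0.640 + 7.840 + 11.560 + 5.760 + 23.040 + 4.000 + 0.040
Sum = 71.04

71.04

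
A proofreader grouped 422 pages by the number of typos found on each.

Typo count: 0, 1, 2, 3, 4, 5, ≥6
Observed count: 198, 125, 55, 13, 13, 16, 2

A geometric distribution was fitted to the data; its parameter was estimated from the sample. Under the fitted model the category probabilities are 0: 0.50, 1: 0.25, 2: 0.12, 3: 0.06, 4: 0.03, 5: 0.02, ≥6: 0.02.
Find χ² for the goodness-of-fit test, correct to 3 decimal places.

22.470

Expected counts E_i = n·p_i: 422×0.50 = 211, 422×0.25 = 105.5, 422×0.12 = 50.64, 422×0.06 = 25.32, 422×0.03 = 12.66, 422×0.02 = 8.44, 422×0.02 = 8.44.
0: (198 − 211)²/211 = 169/211 = 0.8009
1: (125 − 105.5)²/105.5 = 380.25/105.5 = 3.6043
2: (55 − 50.64)²/50.64 = 19.0096/50.64 = 0.3754
3: (13 − 25.32)²/25.32 = 151.7824/25.32 = 5.9946
4: (13 − 12.66)²/12.66 = 0.1156/12.66 = 0.0091
5: (16 − 8.44)²/8.44 = 57.1536/8.44 = 6.7718
≥6: (2 − 8.44)²/8.44 = 41.4736/8.44 = 4.9139
Sum = 22.470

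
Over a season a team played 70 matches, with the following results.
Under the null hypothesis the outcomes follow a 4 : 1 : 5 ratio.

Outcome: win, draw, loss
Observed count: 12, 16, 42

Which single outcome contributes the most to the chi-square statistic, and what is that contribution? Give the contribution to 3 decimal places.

Ratio total = 10. Expected counts: 70×4/10 = 28, 70×1/10 = 7, 70×5/10 = 35.
χ² = (12−28)²/28 + (16−7)²/7 + (42−35)²/35
   = 9.1429 + 11.5714 + 1.4000
The largest term is for draw: 11.571.

draw, 11.571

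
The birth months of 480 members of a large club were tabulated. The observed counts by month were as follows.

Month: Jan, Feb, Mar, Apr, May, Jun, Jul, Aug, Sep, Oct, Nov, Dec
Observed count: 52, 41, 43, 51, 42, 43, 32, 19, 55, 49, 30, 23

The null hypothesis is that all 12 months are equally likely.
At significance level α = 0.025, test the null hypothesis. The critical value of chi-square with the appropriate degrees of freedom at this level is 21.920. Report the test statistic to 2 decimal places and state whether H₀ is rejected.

37.20; reject

Under H₀ each category has probability 1/12, so each expected count is 480/12 = 40.
Jan: (52 − 40)²/40 = 144/40 = 3.600
Feb: (41 − 40)²/40 = 1/40 = 0.025
Mar: (43 − 40)²/40 = 9/40 = 0.225
Apr: (51 − 40)²/40 = 121/40 = 3.025
May: (42 − 40)²/40 = 4/40 = 0.100
Jun: (43 − 40)²/40 = 9/40 = 0.225
Jul: (32 − 40)²/40 = 64/40 = 1.600
Aug: (19 − 40)²/40 = 441/40 = 11.025
Sep: (55 − 40)²/40 = 225/40 = 5.625
Oct: (49 − 40)²/40 = 81/40 = 2.025
Nov: (30 − 40)²/40 = 100/40 = 2.500
Dec: (23 − 40)²/40 = 289/40 = 7.225
Sum = 37.20
df = 11. Since 37.20 > 21.920, we reject H₀.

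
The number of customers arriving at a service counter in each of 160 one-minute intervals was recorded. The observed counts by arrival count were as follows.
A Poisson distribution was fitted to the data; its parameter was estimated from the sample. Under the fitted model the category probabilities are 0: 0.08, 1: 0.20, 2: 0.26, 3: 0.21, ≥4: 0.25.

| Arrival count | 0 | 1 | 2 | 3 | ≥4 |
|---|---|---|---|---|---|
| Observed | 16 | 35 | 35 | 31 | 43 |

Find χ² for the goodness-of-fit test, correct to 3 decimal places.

2.555

Expected counts E_i = n·p_i: 160×0.08 = 12.8, 160×0.20 = 32, 160×0.26 = 41.6, 160×0.21 = 33.6, 160×0.25 = 40.
0: (16 − 12.8)²/12.8 = 10.24/12.8 = 0.8000
1: (35 − 32)²/32 = 9/32 = 0.2813
2: (35 − 41.6)²/41.6 = 43.56/41.6 = 1.0471
3: (31 − 33.6)²/33.6 = 6.76/33.6 = 0.2012
≥4: (43 − 40)²/40 = 9/40 = 0.2250
Sum = 2.555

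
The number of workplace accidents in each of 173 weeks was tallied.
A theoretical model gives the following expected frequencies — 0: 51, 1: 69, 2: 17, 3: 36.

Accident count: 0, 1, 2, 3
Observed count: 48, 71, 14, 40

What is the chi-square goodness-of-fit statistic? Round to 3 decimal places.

1.208

cat         O        E   (O−E)²/E
0          48       51     0.1765
1          71       69     0.0580
2          14       17     0.5294
3          40       36     0.4444
Sum = 1.208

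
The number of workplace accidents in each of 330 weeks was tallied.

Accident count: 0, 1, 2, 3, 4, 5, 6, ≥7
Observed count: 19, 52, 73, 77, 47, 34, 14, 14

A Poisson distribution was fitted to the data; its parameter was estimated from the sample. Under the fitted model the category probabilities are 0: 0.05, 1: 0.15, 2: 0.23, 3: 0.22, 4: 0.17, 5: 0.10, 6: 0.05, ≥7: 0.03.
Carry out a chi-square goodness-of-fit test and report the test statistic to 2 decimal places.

4.47

Expected counts E_i = n·p_i: 330×0.05 = 16.5, 330×0.15 = 49.5, 330×0.23 = 75.9, 330×0.22 = 72.6, 330×0.17 = 56.1, 330×0.10 = 33, 330×0.05 = 16.5, 330×0.03 = 9.9.
χ² = (19−16.5)²/16.5 + (52−49.5)²/49.5 + (73−75.9)²/75.9 + (77−72.6)²/72.6 + (47−56.1)²/56.1 + (34−33)²/33 + (14−16.5)²/16.5 + (14−9.9)²/9.9
   = 0.379 + 0.126 + 0.111 + 0.267 + 1.476 + 0.030 + 0.379 + 1.698
Sum = 4.47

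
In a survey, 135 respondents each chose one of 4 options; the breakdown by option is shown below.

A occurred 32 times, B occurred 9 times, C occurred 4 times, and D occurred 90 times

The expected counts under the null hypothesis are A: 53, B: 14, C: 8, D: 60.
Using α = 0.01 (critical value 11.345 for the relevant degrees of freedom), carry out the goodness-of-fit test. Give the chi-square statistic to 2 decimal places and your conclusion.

27.11; reject

χ² = (32−53)²/53 + (9−14)²/14 + (4−8)²/8 + (90−60)²/60
   = 8.321 + 1.786 + 2.000 + 15.000
Sum = 27.11
df = 3. Since 27.11 > 11.345, we reject H₀.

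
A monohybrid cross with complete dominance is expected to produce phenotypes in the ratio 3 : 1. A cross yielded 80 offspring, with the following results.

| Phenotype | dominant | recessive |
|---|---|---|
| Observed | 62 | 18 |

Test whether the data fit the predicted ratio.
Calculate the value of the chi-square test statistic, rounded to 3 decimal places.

0.267

Ratio total = 4. Expected counts: 80×3/4 = 60, 80×1/4 = 20.
dominant: (62 − 60)²/60 = 4/60 = 0.0667
recessive: (18 − 20)²/20 = 4/20 = 0.2000
Sum = 0.267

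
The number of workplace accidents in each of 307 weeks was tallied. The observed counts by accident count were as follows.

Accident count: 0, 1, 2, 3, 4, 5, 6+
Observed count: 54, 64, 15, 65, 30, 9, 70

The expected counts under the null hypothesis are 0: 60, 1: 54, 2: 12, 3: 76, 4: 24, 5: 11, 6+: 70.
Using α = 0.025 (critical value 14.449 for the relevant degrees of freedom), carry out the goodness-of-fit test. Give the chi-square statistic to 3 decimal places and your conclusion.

cat         O        E   (O−E)²/E
0          54       60     0.6000
1          64       54     1.8519
2          15       12     0.7500
3          65       76     1.5921
4          30       24     1.5000
5           9       11     0.3636
6+         70       70     0.0000
Sum = 6.658
df = 6. Since 6.658 < 14.449, we do not reject H₀.

6.658; do not reject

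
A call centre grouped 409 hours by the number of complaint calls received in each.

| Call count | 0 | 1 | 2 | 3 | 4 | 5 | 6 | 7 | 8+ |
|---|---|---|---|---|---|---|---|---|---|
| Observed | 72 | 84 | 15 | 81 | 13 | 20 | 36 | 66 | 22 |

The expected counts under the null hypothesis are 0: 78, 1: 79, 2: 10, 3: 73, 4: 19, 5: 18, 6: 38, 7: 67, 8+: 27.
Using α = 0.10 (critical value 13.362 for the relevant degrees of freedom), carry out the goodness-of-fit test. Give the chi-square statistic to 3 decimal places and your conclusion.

7.318; do not reject

χ² = (72−78)²/78 + (84−79)²/79 + (15−10)²/10 + (81−73)²/73 + (13−19)²/19 + (20−18)²/18 + (36−38)²/38 + (66−67)²/67 + (22−27)²/27
   = 0.4615 + 0.3165 + 2.5000 + 0.8767 + 1.8947 + 0.2222 + 0.1053 + 0.0149 + 0.9259
Sum = 7.318
df = 8. Since 7.318 < 13.362, we do not reject H₀.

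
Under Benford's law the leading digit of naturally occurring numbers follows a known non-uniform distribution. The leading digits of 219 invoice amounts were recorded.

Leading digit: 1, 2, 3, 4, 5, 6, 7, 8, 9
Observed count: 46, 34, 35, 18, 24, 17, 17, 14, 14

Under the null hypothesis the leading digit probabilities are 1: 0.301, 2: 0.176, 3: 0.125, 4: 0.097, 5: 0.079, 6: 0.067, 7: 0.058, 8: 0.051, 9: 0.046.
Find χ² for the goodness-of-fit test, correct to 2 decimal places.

15.84

Expected counts E_i = n·p_i: 219×0.301 = 65.919, 219×0.176 = 38.544, 219×0.125 = 27.375, 219×0.097 = 21.243, 219×0.079 = 17.301, 219×0.067 = 14.673, 219×0.058 = 12.702, 219×0.051 = 11.169, 219×0.046 = 10.074.
cat         O        E   (O−E)²/E
1          46   65.919      6.019
2          34   38.544      0.536
3          35   27.375      2.124
4          18   21.243      0.495
5          24   17.301      2.594
6          17   14.673      0.369
7          17   12.702      1.454
8          14   11.169      0.718
9          14   10.074      1.530
Sum = 15.84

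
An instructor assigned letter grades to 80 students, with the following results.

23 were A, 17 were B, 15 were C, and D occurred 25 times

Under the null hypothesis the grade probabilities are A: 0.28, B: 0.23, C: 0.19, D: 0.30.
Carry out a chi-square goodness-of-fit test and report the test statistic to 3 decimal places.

Expected counts E_i = n·p_i: 80×0.28 = 22.4, 80×0.23 = 18.4, 80×0.19 = 15.2, 80×0.30 = 24.
χ² = (23−22.4)²/22.4 + (17−18.4)²/18.4 + (15−15.2)²/15.2 + (25−24)²/24
   = 0.0161 + 0.1065 + 0.0026 + 0.0417
Sum = 0.167

0.167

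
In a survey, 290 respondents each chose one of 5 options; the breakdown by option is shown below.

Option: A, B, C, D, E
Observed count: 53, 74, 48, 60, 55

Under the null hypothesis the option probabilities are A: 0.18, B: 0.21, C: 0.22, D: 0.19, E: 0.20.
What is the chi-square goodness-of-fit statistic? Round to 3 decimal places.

7.334

Expected counts E_i = n·p_i: 290×0.18 = 52.2, 290×0.21 = 60.9, 290×0.22 = 63.8, 290×0.19 = 55.1, 290×0.20 = 58.
χ² = (53−52.2)²/52.2 + (74−60.9)²/60.9 + (48−63.8)²/63.8 + (60−55.1)²/55.1 + (55−58)²/58
   = 0.0123 + 2.8179 + 3.9129 + 0.4358 + 0.1552
Sum = 7.334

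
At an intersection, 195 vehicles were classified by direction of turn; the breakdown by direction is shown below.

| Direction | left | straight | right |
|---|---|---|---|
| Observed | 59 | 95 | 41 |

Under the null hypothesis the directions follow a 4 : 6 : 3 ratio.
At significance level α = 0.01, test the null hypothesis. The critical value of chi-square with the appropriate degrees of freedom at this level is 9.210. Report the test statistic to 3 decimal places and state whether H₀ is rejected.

Ratio total = 13. Expected counts: 195×4/13 = 60, 195×6/13 = 90, 195×3/13 = 45.
χ² = (59−60)²/60 + (95−90)²/90 + (41−45)²/45
   = 0.0167 + 0.2778 + 0.3556
Sum = 0.650
df = 2. Since 0.650 < 9.210, we do not reject H₀.

0.650; do not reject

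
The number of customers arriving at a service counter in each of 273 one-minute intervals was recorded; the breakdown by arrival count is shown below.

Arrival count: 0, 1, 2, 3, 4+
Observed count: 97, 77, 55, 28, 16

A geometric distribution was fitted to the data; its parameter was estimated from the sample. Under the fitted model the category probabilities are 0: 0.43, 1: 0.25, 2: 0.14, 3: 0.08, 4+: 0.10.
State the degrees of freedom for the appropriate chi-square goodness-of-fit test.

3

There are k = 5 categories and 1 parameter estimated from the data, so df = 5 − 1 − 1 = 3.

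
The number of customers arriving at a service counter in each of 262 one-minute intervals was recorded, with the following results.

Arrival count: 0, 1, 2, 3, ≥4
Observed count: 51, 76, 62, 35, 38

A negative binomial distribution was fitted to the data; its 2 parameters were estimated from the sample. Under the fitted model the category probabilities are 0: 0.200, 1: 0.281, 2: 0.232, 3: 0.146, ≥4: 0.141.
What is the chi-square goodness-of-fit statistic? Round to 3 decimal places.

0.445

Expected counts E_i = n·p_i: 262×0.200 = 52.4, 262×0.281 = 73.622, 262×0.232 = 60.784, 262×0.146 = 38.252, 262×0.141 = 36.942.
cat         O        E   (O−E)²/E
0          51     52.4     0.0374
1          76   73.622     0.0768
2          62   60.784     0.0243
3          35   38.252     0.2765
≥4         38   36.942     0.0303
Sum = 0.445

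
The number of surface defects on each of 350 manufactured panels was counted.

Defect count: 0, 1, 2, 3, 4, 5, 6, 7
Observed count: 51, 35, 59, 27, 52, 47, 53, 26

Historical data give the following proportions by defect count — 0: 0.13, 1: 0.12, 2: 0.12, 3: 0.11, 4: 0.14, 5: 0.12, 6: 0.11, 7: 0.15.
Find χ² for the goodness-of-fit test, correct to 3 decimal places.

31.764

Expected counts E_i = n·p_i: 350×0.13 = 45.5, 350×0.12 = 42, 350×0.12 = 42, 350×0.11 = 38.5, 350×0.14 = 49, 350×0.12 = 42, 350×0.11 = 38.5, 350×0.15 = 52.5.
χ² = (51−45.5)²/45.5 + (35−42)²/42 + (59−42)²/42 + (27−38.5)²/38.5 + (52−49)²/49 + (47−42)²/42 + (53−38.5)²/38.5 + (26−52.5)²/52.5
   = 0.6648 + 1.1667 + 6.8810 + 3.4351 + 0.1837 + 0.5952 + 5.4610 + 13.3762
Sum = 31.764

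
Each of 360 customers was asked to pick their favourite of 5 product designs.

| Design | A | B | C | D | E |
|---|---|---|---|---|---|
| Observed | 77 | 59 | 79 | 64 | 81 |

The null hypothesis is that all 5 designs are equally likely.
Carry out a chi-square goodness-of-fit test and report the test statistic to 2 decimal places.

Expected count for each of the 5 categories: 360/5 = 72.
χ² = (77−72)²/72 + (59−72)²/72 + (79−72)²/72 + (64−72)²/72 + (81−72)²/72
   = 0.347 + 2.347 + 0.681 + 0.889 + 1.125
Sum = 5.39

5.39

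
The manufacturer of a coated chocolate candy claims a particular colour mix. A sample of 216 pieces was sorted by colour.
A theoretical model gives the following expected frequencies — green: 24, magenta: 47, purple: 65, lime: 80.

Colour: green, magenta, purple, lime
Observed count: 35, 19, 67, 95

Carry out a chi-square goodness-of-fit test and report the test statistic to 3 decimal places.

χ² = (35−24)²/24 + (19−47)²/47 + (67−65)²/65 + (95−80)²/80
   = 5.0417 + 16.6809 + 0.0615 + 2.8125
Sum = 24.597

24.597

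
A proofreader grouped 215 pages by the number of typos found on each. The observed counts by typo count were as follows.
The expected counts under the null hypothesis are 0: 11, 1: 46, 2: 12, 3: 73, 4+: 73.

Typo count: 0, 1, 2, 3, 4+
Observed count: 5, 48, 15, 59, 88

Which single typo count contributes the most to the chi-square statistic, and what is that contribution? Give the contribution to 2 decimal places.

χ² = (5−11)²/11 + (48−46)²/46 + (15−12)²/12 + (59−73)²/73 + (88−73)²/73
   = 3.273 + 0.087 + 0.750 + 2.685 + 3.082
The largest term is for 0: 3.27.

0, 3.27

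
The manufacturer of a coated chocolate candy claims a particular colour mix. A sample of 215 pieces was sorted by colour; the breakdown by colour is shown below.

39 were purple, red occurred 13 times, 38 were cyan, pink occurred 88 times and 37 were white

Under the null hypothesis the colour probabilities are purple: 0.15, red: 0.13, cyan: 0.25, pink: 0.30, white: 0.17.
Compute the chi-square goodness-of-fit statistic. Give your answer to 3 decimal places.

Expected counts E_i = n·p_i: 215×0.15 = 32.25, 215×0.13 = 27.95, 215×0.25 = 53.75, 215×0.30 = 64.5, 215×0.17 = 36.55.
cat         O        E   (O−E)²/E
purple     39    32.25     1.4128
red        13    27.95     7.9965
cyan       38    53.75     4.6151
pink       88     64.5     8.5620
white      37    36.55     0.0055
Sum = 22.592

22.592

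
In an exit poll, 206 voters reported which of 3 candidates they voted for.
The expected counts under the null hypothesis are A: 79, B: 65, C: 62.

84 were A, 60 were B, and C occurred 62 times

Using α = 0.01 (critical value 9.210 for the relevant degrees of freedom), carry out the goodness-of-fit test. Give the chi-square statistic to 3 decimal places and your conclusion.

0.701; do not reject

A: (84 − 79)²/79 = 25/79 = 0.3165
B: (60 − 65)²/65 = 25/65 = 0.3846
C: (62 − 62)²/62 = 0/62 = 0.0000
Sum = 0.701
df = 2. Since 0.701 < 9.210, we do not reject H₀.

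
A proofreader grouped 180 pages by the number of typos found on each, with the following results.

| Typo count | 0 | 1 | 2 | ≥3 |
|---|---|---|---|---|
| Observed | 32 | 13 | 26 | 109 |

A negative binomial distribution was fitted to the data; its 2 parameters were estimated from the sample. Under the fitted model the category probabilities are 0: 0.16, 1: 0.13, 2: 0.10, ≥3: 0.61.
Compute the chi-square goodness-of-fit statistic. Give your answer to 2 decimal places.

8.54

Expected counts E_i = n·p_i: 180×0.16 = 28.8, 180×0.13 = 23.4, 180×0.10 = 18, 180×0.61 = 109.8.
0: (32 − 28.8)²/28.8 = 10.24/28.8 = 0.356
1: (13 − 23.4)²/23.4 = 108.16/23.4 = 4.622
2: (26 − 18)²/18 = 64/18 = 3.556
≥3: (109 − 109.8)²/109.8 = 0.64/109.8 = 0.006
Sum = 8.54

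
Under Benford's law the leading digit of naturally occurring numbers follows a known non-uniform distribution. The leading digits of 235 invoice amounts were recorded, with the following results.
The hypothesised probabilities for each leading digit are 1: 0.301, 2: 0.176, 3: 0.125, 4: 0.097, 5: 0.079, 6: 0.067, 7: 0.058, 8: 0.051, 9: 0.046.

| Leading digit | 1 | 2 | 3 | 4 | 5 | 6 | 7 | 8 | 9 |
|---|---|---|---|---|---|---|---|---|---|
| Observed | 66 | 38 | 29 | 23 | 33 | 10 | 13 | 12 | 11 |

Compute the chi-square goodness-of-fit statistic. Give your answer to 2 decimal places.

13.95

Expected counts E_i = n·p_i: 235×0.301 = 70.735, 235×0.176 = 41.36, 235×0.125 = 29.375, 235×0.097 = 22.795, 235×0.079 = 18.565, 235×0.067 = 15.745, 235×0.058 = 13.63, 235×0.051 = 11.985, 235×0.046 = 10.81.
χ² = (66−70.735)²/70.735 + (38−41.36)²/41.36 + (29−29.375)²/29.375 + (23−22.795)²/22.795 + (33−18.565)²/18.565 + (10−15.745)²/15.745 + (13−13.63)²/13.63 + (12−11.985)²/11.985 + (11−10.81)²/10.81
   = 0.317 + 0.273 + 0.005 + 0.002 + 11.224 + 2.096 + 0.029 + 0.000 + 0.003
Sum = 13.95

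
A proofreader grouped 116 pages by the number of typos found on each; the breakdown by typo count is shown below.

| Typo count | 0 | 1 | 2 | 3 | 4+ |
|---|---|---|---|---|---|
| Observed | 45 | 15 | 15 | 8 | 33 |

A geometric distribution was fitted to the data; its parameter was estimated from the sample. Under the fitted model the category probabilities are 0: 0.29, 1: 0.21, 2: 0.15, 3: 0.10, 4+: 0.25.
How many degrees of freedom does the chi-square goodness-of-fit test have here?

3

There are k = 5 categories and 1 parameter estimated from the data, so df = 5 − 1 − 1 = 3.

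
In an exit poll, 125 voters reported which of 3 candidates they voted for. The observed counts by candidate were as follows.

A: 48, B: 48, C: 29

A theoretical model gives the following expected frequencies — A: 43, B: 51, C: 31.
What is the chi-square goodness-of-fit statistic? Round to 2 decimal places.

χ² = (48−43)²/43 + (48−51)²/51 + (29−31)²/31
   = 0.581 + 0.176 + 0.129
Sum = 0.89

0.89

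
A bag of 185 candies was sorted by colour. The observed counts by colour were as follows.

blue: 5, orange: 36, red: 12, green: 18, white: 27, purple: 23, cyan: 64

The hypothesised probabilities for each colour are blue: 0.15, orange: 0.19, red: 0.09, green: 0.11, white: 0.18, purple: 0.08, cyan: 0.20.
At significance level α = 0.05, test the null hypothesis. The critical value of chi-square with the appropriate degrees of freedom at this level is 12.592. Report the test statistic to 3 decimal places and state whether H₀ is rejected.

45.679; reject

Expected counts E_i = n·p_i: 185×0.15 = 27.75, 185×0.19 = 35.15, 185×0.09 = 16.65, 185×0.11 = 20.35, 185×0.18 = 33.3, 185×0.08 = 14.8, 185×0.20 = 37.
cat         O        E   (O−E)²/E
blue        5    27.75    18.6509
orange     36    35.15     0.0206
red        12    16.65     1.2986
green      18    20.35     0.2714
white      27     33.3     1.1919
purple     23     14.8     4.5432
cyan       64       37    19.7027
Sum = 45.679
df = 6. Since 45.679 > 12.592, we reject H₀.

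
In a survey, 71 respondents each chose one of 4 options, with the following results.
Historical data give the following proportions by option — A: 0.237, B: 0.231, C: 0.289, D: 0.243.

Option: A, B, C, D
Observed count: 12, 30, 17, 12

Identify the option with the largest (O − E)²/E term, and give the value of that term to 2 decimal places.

B, 11.28

Expected counts E_i = n·p_i: 71×0.237 = 16.827, 71×0.231 = 16.401, 71×0.289 = 20.519, 71×0.243 = 17.253.
A: (12 − 16.827)²/16.827 = 23.299929/16.827 = 1.385
B: (30 − 16.401)²/16.401 = 184.932801/16.401 = 11.276
C: (17 − 20.519)²/20.519 = 12.383361/20.519 = 0.604
D: (12 − 17.253)²/17.253 = 27.594009/17.253 = 1.599
The largest term is for B: 11.28.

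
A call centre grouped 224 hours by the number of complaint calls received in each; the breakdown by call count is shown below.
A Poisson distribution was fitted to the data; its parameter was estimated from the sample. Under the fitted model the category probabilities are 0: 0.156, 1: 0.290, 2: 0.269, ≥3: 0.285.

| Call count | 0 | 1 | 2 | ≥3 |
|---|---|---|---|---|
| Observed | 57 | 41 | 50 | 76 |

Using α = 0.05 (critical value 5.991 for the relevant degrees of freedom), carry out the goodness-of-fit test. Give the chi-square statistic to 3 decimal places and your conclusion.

26.821; reject

Expected counts E_i = n·p_i: 224×0.156 = 34.944, 224×0.290 = 64.96, 224×0.269 = 60.256, 224×0.285 = 63.84.
cat         O        E   (O−E)²/E
0          57   34.944    13.9213
1          41    64.96     8.8375
2          50   60.256     1.7456
≥3         76    63.84     2.3162
Sum = 26.821
df = 2. Since 26.821 > 5.991, we reject H₀.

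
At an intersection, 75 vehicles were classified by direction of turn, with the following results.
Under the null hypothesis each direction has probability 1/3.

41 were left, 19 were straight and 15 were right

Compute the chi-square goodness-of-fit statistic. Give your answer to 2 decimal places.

Expected count for each of the 3 categories: 75/3 = 25.
left: (41 − 25)²/25 = 256/25 = 10.240
straight: (19 − 25)²/25 = 36/25 = 1.440
right: (15 − 25)²/25 = 100/25 = 4.000
Sum = 15.68

15.68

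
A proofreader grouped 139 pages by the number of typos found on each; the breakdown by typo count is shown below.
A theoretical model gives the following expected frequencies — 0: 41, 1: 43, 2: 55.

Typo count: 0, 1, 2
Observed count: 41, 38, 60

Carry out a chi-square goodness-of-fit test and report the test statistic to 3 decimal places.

χ² = (41−41)²/41 + (38−43)²/43 + (60−55)²/55
   = 0.0000 + 0.5814 + 0.4545
Sum = 1.036

1.036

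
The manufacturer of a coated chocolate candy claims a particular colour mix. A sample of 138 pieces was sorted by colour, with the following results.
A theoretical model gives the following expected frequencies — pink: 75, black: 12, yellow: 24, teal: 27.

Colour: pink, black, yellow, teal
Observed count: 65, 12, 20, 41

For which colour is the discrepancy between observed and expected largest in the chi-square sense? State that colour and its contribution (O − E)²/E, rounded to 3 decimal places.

cat         O        E   (O−E)²/E
pink       65       75     1.3333
black      12       12     0.0000
yellow     20       24     0.6667
teal       41       27     7.2593
The largest term is for teal: 7.259.

teal, 7.259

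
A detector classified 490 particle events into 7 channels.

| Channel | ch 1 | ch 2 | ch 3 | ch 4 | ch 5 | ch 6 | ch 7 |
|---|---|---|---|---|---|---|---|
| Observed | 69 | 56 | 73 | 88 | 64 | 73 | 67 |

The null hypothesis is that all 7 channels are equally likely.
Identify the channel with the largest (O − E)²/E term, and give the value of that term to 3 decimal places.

Under H₀ each category has probability 1/7, so each expected count is 490/7 = 70.
cat         O        E   (O−E)²/E
ch 1       69       70     0.0143
ch 2       56       70     2.8000
ch 3       73       70     0.1286
ch 4       88       70     4.6286
ch 5       64       70     0.5143
ch 6       73       70     0.1286
ch 7       67       70     0.1286
The largest term is for ch 4: 4.629.

ch 4, 4.629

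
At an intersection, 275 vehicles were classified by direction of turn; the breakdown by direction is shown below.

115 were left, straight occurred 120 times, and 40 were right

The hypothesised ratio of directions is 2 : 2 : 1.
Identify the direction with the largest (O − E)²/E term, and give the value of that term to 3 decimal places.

right, 4.091

Ratio total = 5. Expected counts: 275×2/5 = 110, 275×2/5 = 110, 275×1/5 = 55.
χ² = (115−110)²/110 + (120−110)²/110 + (40−55)²/55
   = 0.2273 + 0.9091 + 4.0909
The largest term is for right: 4.091.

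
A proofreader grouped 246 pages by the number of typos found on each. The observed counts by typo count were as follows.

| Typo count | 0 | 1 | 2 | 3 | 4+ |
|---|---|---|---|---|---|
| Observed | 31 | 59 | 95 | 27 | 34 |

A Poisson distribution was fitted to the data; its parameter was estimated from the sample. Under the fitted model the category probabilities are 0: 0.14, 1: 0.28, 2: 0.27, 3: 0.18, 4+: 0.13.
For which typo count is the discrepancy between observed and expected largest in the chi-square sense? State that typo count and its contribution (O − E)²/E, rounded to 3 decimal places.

Expected counts E_i = n·p_i: 246×0.14 = 34.44, 246×0.28 = 68.88, 246×0.27 = 66.42, 246×0.18 = 44.28, 246×0.13 = 31.98.
0: (31 − 34.44)²/34.44 = 11.8336/34.44 = 0.3436
1: (59 − 68.88)²/68.88 = 97.6144/68.88 = 1.4172
2: (95 − 66.42)²/66.42 = 816.8164/66.42 = 12.2977
3: (27 − 44.28)²/44.28 = 298.5984/44.28 = 6.7434
4+: (34 − 31.98)²/31.98 = 4.0804/31.98 = 0.1276
The largest term is for 2: 12.298.

2, 12.298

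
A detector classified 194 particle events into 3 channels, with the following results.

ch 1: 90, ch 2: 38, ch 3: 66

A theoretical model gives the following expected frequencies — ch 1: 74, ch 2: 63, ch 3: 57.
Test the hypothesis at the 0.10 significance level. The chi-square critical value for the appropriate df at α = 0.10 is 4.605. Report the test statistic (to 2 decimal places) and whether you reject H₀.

14.80; reject

χ² = (90−74)²/74 + (38−63)²/63 + (66−57)²/57
   = 3.459 + 9.921 + 1.421
Sum = 14.80
df = 2. Since 14.80 > 4.605, we reject H₀.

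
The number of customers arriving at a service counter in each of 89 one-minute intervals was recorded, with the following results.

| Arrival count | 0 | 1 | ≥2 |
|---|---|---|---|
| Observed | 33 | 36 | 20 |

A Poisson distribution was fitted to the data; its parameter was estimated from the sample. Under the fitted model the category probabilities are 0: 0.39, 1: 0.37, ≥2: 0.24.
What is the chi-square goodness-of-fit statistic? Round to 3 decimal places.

0.457

Expected counts E_i = n·p_i: 89×0.39 = 34.71, 89×0.37 = 32.93, 89×0.24 = 21.36.
cat         O        E   (O−E)²/E
0          33    34.71     0.0842
1          36    32.93     0.2862
≥2         20    21.36     0.0866
Sum = 0.457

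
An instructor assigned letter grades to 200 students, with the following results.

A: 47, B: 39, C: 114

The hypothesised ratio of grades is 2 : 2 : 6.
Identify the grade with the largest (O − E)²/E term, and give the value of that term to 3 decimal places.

Ratio total = 10. Expected counts: 200×2/10 = 40, 200×2/10 = 40, 200×6/10 = 120.
cat         O        E   (O−E)²/E
A          47       40     1.2250
B          39       40     0.0250
C         114      120     0.3000
The largest term is for A: 1.225.

A, 1.225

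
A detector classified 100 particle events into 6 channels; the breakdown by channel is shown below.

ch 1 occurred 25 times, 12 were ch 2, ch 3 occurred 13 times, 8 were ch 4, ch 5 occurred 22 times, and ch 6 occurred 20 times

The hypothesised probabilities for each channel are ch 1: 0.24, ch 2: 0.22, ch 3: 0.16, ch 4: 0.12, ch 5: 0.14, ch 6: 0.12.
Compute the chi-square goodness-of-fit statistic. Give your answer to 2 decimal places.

Expected counts E_i = n·p_i: 100×0.24 = 24, 100×0.22 = 22, 100×0.16 = 16, 100×0.12 = 12, 100×0.14 = 14, 100×0.12 = 12.
ch 1: (25 − 24)²/24 = 1/24 = 0.042
ch 2: (12 − 22)²/22 = 100/22 = 4.545
ch 3: (13 − 16)²/16 = 9/16 = 0.563
ch 4: (8 − 12)²/12 = 16/12 = 1.333
ch 5: (22 − 14)²/14 = 64/14 = 4.571
ch 6: (20 − 12)²/12 = 64/12 = 5.333
Sum = 16.39

16.39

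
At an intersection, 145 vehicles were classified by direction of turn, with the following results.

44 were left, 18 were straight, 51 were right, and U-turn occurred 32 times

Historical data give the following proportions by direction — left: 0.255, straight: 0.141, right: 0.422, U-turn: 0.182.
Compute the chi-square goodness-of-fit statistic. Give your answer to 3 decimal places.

4.517

Expected counts E_i = n·p_i: 145×0.255 = 36.975, 145×0.141 = 20.445, 145×0.422 = 61.19, 145×0.182 = 26.39.
cat           O        E   (O−E)²/E
left         44   36.975     1.3347
straight     18   20.445     0.2924
right        51    61.19     1.6969
U-turn       32    26.39     1.1926
Sum = 4.517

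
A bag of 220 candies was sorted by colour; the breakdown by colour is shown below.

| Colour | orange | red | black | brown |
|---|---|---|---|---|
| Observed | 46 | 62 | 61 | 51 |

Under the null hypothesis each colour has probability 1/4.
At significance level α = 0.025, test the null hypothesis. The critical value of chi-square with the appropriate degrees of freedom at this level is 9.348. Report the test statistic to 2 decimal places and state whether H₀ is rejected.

3.31; do not reject

Under H₀ each category has probability 1/4, so each expected count is 220/4 = 55.
χ² = (46−55)²/55 + (62−55)²/55 + (61−55)²/55 + (51−55)²/55
   = 1.473 + 0.891 + 0.655 + 0.291
Sum = 3.31
df = 3. Since 3.31 < 9.348, we do not reject H₀.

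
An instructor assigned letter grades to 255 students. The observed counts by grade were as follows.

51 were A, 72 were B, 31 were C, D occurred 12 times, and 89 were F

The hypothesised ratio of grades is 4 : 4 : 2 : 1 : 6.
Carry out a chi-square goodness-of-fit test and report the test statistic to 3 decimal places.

Ratio total = 17. Expected counts: 255×4/17 = 60, 255×4/17 = 60, 255×2/17 = 30, 255×1/17 = 15, 255×6/17 = 90.
cat         O        E   (O−E)²/E
A          51       60     1.3500
B          72       60     2.4000
C          31       30     0.0333
D          12       15     0.6000
F          89       90     0.0111
Sum = 4.394

4.394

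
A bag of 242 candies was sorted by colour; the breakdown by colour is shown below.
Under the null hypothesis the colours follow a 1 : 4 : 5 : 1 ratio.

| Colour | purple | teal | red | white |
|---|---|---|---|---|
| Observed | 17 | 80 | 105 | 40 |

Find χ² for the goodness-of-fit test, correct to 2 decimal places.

16.82

Ratio total = 11. Expected counts: 242×1/11 = 22, 242×4/11 = 88, 242×5/11 = 110, 242×1/11 = 22.
χ² = (17−22)²/22 + (80−88)²/88 + (105−110)²/110 + (40−22)²/22
   = 1.136 + 0.727 + 0.227 + 14.727
Sum = 16.82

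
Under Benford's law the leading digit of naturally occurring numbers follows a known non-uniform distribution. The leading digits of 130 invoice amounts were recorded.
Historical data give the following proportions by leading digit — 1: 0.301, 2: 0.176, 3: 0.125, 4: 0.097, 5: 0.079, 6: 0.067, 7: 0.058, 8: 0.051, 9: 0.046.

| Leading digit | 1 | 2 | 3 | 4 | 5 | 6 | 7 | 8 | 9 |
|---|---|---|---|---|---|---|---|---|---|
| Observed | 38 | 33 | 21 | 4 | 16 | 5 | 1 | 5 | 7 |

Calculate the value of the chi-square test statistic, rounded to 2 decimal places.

Expected counts E_i = n·p_i: 130×0.301 = 39.13, 130×0.176 = 22.88, 130×0.125 = 16.25, 130×0.097 = 12.61, 130×0.079 = 10.27, 130×0.067 = 8.71, 130×0.058 = 7.54, 130×0.051 = 6.63, 130×0.046 = 5.98.
χ² = (38−39.13)²/39.13 + (33−22.88)²/22.88 + (21−16.25)²/16.25 + (4−12.61)²/12.61 + (16−10.27)²/10.27 + (5−8.71)²/8.71 + (1−7.54)²/7.54 + (5−6.63)²/6.63 + (7−5.98)²/5.98
   = 0.033 + 4.476 + 1.388 + 5.879 + 3.197 + 1.580 + 5.673 + 0.401 + 0.174
Sum = 22.80

22.80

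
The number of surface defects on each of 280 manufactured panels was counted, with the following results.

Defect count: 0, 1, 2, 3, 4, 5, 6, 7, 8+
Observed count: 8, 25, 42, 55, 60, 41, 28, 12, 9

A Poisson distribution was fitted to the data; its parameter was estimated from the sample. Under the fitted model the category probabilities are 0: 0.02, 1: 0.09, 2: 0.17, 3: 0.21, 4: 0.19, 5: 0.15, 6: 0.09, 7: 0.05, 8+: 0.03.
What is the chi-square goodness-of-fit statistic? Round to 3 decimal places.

3.467

Expected counts E_i = n·p_i: 280×0.02 = 5.6, 280×0.09 = 25.2, 280×0.17 = 47.6, 280×0.21 = 58.8, 280×0.19 = 53.2, 280×0.15 = 42, 280×0.09 = 25.2, 280×0.05 = 14, 280×0.03 = 8.4.
χ² = (8−5.6)²/5.6 + (25−25.2)²/25.2 + (42−47.6)²/47.6 + (55−58.8)²/58.8 + (60−53.2)²/53.2 + (41−42)²/42 + (28−25.2)²/25.2 + (12−14)²/14 + (9−8.4)²/8.4
   = 1.0286 + 0.0016 + 0.6588 + 0.2456 + 0.8692 + 0.0238 + 0.3111 + 0.2857 + 0.0429
Sum = 3.467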